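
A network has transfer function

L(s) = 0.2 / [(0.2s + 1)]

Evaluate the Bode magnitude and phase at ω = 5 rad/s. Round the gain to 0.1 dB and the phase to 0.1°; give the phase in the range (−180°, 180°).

-17.0 dB, -45.0°

At ω = 5 rad/s:
pole (1 + j5·0.2) = 1 + j1 → |·| ≈ 1.4142, ∠ ≈ 45.00°
|L| = 0.2 · 1 / (1.4142) ≈ 0.14142
Gain = 20 log₁₀(0.14142) ≈ -16.99 dB
∠L = (0°) − (45.00°) = -45.00°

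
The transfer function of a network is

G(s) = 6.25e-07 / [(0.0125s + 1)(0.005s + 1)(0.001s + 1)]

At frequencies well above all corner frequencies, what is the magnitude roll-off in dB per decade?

-60 dB/decade

Each pole contributes −20 dB/decade at high frequency; each zero contributes +20 dB/decade.
Net: 0 zero(s) − 3 pole(s) → -60 dB/decade.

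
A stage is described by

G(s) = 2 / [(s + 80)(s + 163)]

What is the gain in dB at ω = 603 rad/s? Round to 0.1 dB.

At s = jω = j603:
pole (s+80): 80 + j603 → |·| = √(80²+603²) = √370009 ≈ 608.28, ∠ = arctan(603/80) ≈ 82.44°
pole (s+163): 163 + j603 → |·| = √(163²+603²) = √390178 ≈ 624.64, ∠ = arctan(603/163) ≈ 74.87°
|G| = 2 / 3.7996e+05 ≈ 5.2637e-06
Gain = 20 log₁₀(5.2637e-06) ≈ -105.57 dB

-105.6 dB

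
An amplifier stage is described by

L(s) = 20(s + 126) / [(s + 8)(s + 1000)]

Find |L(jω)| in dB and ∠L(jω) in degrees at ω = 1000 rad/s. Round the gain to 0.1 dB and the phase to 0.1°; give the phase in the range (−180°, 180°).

At s = jω = j1000:
zero (s+126): 126 + j1000 → |·| = √(126²+1000²) = √1015876 ≈ 1007.9, ∠ = arctan(1000/126) ≈ 82.82°
pole (s+8): 8 + j1000 → |·| = √(8²+1000²) = √1000064 ≈ 1000, ∠ = arctan(1000/8) ≈ 89.54°
pole (s+1000): 1000 + j1000 → |·| = √(1000²+1000²) = √2000000 ≈ 1414.2, ∠ = arctan(1000/1000) ≈ 45.00°
|L| = 20 · 1007.9 / 1.4142e+06 ≈ 0.014254
Gain = 20 log₁₀(0.014254) ≈ -36.92 dB
∠L = 82.82° − 134.54° = -51.72°

-36.9 dB, -51.7°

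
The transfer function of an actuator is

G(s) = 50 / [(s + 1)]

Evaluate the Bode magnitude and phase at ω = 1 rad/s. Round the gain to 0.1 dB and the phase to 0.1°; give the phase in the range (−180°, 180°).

31.0 dB, -45.0°

At ω = 1 rad/s:
pole (1 + j1·1) = 1 + j1 → |·| ≈ 1.4142, ∠ ≈ 45.00°
|G| = 50 · 1 / (1.4142) ≈ 35.356
Gain = 20 log₁₀(35.356) ≈ 30.97 dB
∠G = (0°) − (45.00°) = -45.00°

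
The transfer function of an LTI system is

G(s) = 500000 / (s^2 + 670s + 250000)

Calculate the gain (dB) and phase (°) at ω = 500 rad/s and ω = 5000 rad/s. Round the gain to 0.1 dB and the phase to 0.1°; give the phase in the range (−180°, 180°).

At s = jω = j500:
quadratic: (j500)² + 670·j500 + 250000 = 0 + j335000 → |·| ≈ 3.35e+05, ∠ ≈ 90.00°
|G| = 500000 / 3.35e+05 ≈ 1.4925
Gain = 20 log₁₀(1.4925) ≈ 3.48 dB
∠G = 0.00° − 90.00° = -90.00°

At s = jω = j5000:
quadratic: (j5000)² + 670·j5000 + 250000 = -24750000 + j3350000 → |·| ≈ 2.4976e+07, ∠ ≈ 172.29°
|G| = 500000 / 2.4976e+07 ≈ 0.020019
Gain = 20 log₁₀(0.020019) ≈ -33.97 dB
∠G = 0.00° − 172.29° = -172.29°

ω = 500: 3.5 dB, -90.0°; ω = 5000: -34.0 dB, -172.3°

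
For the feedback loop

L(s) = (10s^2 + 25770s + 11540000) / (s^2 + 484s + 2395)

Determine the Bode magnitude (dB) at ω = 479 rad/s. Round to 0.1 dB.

Substitute s = j479:
Numerator: 10(j479)^2 + 25770(j479) + 11540000 = 9245590 + j12343830
Denominator: (j479)^2 + 484(j479) + 2395 = -227046 + j231836
|N| = √(9245590² + 12343830²) ≈ 1.5422e+07, ∠N ≈ 53.17°
|D| = √(227046² + 231836²) ≈ 3.245e+05, ∠D ≈ 134.40°
|L| = 1.5422e+07 / 3.245e+05 ≈ 47.525
Gain = 20 log₁₀(47.525) ≈ 33.54 dB

33.5 dB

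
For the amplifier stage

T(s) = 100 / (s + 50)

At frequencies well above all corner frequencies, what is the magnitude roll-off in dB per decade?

-20 dB/decade

Each pole contributes −20 dB/decade at high frequency; each zero contributes +20 dB/decade.
Net: 0 zero(s) − 1 pole(s) → -20 dB/decade.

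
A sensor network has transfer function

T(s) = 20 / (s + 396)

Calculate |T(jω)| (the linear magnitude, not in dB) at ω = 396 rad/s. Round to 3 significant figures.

At s = jω = j396:
pole (s+396): 396 + j396 → |·| = √(396²+396²) = √313632 ≈ 560.03, ∠ = arctan(396/396) ≈ 45.00°
|T| = 20 / 560.03 ≈ 0.035712

0.0357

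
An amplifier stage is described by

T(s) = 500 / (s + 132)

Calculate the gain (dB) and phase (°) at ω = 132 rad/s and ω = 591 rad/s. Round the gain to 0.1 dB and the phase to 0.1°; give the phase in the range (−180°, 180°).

ω = 132: 8.6 dB, -45.0°; ω = 591: -1.7 dB, -77.4°

At s = jω = j132:
pole (s+132): 132 + j132 → |·| = √(132²+132²) = √34848 ≈ 186.68, ∠ = arctan(132/132) ≈ 45.00°
|T| = 500 / 186.68 ≈ 2.6784
Gain = 20 log₁₀(2.6784) ≈ 8.56 dB
∠T = 0.00° − 45.00° = -45.00°

At s = jω = j591:
pole (s+132): 132 + j591 → |·| = √(132²+591²) = √366705 ≈ 605.56, ∠ = arctan(591/132) ≈ 77.41°
|T| = 500 / 605.56 ≈ 0.82568
Gain = 20 log₁₀(0.82568) ≈ -1.66 dB
∠T = 0.00° − 77.41° = -77.41°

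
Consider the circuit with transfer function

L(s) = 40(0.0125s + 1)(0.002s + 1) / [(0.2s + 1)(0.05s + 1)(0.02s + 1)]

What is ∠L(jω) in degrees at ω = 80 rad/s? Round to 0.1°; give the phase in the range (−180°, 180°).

-166.3°

At ω = 80 rad/s:
zero (1 + j80·0.0125) = 1 + j1 → |·| ≈ 1.4142, ∠ ≈ 45.00°
zero (1 + j80·0.002) = 1 + j0.16 → |·| ≈ 1.0127, ∠ ≈ 9.09°
pole (1 + j80·0.2) = 1 + j16 → |·| ≈ 16.031, ∠ ≈ 86.42°
pole (1 + j80·0.05) = 1 + j4 → |·| ≈ 4.1231, ∠ ≈ 75.96°
pole (1 + j80·0.02) = 1 + j1.6 → |·| ≈ 1.8868, ∠ ≈ 57.99°
∠L = (45.00° + 9.09°) − (86.42° + 75.96° + 57.99°) = -166.28°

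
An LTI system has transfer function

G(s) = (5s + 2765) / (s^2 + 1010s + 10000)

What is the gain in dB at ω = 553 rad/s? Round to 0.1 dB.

Substitute s = j553:
Numerator: 5(j553) + 2765 = 2765 + j2765
Denominator: (j553)^2 + 1010(j553) + 10000 = -295809 + j558530
|N| = √(2765² + 2765²) ≈ 3910.3, ∠N ≈ 45.00°
|D| = √(295809² + 558530²) ≈ 6.3203e+05, ∠D ≈ 117.91°
|G| = 3910.3 / 6.3203e+05 ≈ 0.0061869
Gain = 20 log₁₀(0.0061869) ≈ -44.17 dB

-44.2 dB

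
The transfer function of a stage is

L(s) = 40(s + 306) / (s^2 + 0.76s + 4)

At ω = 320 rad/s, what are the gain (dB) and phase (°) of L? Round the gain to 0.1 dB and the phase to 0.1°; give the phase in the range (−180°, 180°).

-15.2 dB, -133.6°

At s = jω = j320:
zero (s+306): 306 + j320 → |·| = √(306²+320²) = √196036 ≈ 442.76, ∠ = arctan(320/306) ≈ 46.28°
quadratic: (j320)² + 0.76·j320 + 4 = -102396 + j243.2 → |·| ≈ 1.024e+05, ∠ ≈ 179.86°
|L| = 40 · 442.76 / 1.024e+05 ≈ 0.17295
Gain = 20 log₁₀(0.17295) ≈ -15.24 dB
∠L = 46.28° − 179.86° = -133.58°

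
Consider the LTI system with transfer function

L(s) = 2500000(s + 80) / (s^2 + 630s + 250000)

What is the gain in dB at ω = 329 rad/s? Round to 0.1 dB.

At s = jω = j329:
zero (s+80): 80 + j329 → |·| = √(80²+329²) = √114641 ≈ 338.59, ∠ = arctan(329/80) ≈ 76.33°
quadratic: (j329)² + 630·j329 + 250000 = 141759 + j207270 → |·| ≈ 2.5111e+05, ∠ ≈ 55.63°
|L| = 2500000 · 338.59 / 2.5111e+05 ≈ 3370.9
Gain = 20 log₁₀(3370.9) ≈ 70.55 dB

70.6 dB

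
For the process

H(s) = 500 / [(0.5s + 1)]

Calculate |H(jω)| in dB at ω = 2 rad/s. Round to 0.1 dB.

At ω = 2 rad/s:
pole (1 + j2·0.5) = 1 + j1 → |·| ≈ 1.4142, ∠ ≈ 45.00°
|H| = 500 · 1 / (1.4142) ≈ 353.56
Gain = 20 log₁₀(353.56) ≈ 50.97 dB

51.0 dB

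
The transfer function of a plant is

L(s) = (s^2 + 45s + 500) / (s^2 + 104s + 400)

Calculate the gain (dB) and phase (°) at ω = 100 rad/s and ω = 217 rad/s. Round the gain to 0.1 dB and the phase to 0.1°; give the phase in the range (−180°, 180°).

Substitute s = j100:
Numerator: (j100)^2 + 45(j100) + 500 = -9500 + j4500
Denominator: (j100)^2 + 104(j100) + 400 = -9600 + j10400
|N| = √(9500² + 4500²) ≈ 10512, ∠N ≈ 154.65°
|D| = √(9600² + 10400²) ≈ 14153, ∠D ≈ 132.71°
|L| = 10512 / 14153 ≈ 0.74274
Gain = 20 log₁₀(0.74274) ≈ -2.58 dB
∠L = 154.65° − 132.71° = 21.94°

Substitute s = j217:
Numerator: (j217)^2 + 45(j217) + 500 = -46589 + j9765
Denominator: (j217)^2 + 104(j217) + 400 = -46689 + j22568
|N| = √(46589² + 9765²) ≈ 47601, ∠N ≈ 168.16°
|D| = √(46689² + 22568²) ≈ 51857, ∠D ≈ 154.20°
|L| = 47601 / 51857 ≈ 0.91793
Gain = 20 log₁₀(0.91793) ≈ -0.74 dB
∠L = 168.16° − 154.20° = 13.96°

ω = 100: -2.6 dB, 21.9°; ω = 217: -0.7 dB, 14.0°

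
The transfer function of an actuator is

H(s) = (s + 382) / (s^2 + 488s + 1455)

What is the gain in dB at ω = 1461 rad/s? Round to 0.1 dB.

Substitute s = j1461:
Numerator: (j1461) + 382 = 382 + j1461
Denominator: (j1461)^2 + 488(j1461) + 1455 = -2133066 + j712968
|N| = √(382² + 1461²) ≈ 1510.1, ∠N ≈ 75.35°
|D| = √(2133066² + 712968²) ≈ 2.2491e+06, ∠D ≈ 161.52°
|H| = 1510.1 / 2.2491e+06 ≈ 0.00067142
Gain = 20 log₁₀(0.00067142) ≈ -63.46 dB

-63.5 dB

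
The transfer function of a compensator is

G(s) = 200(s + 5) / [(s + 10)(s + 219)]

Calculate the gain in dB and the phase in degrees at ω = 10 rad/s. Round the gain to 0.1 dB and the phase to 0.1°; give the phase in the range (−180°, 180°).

At s = jω = j10:
zero (s+5): 5 + j10 → |·| = √(5²+10²) = √125 ≈ 11.18, ∠ = arctan(10/5) ≈ 63.43°
pole (s+10): 10 + j10 → |·| = √(10²+10²) = √200 ≈ 14.142, ∠ = arctan(10/10) ≈ 45.00°
pole (s+219): 219 + j10 → |·| = √(219²+10²) = √48061 ≈ 219.23, ∠ = arctan(10/219) ≈ 2.61°
|G| = 200 · 11.18 / 3100.4 ≈ 0.7212
Gain = 20 log₁₀(0.7212) ≈ -2.84 dB
∠G = 63.43° − 47.61° = 15.82°

-2.8 dB, 15.8°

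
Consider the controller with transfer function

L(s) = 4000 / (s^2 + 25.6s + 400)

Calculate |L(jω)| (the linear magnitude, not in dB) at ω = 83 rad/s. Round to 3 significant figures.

At s = jω = j83:
quadratic: (j83)² + 25.6·j83 + 400 = -6489 + j2124.8 → |·| ≈ 6828, ∠ ≈ 161.87°
|L| = 4000 / 6828 ≈ 0.58582

0.586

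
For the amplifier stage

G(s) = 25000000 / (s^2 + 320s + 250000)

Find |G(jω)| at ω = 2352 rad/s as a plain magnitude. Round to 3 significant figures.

4.69

At s = jω = j2352:
quadratic: (j2352)² + 320·j2352 + 250000 = -5281904 + j752640 → |·| ≈ 5.3353e+06, ∠ ≈ 171.89°
|G| = 25000000 / 5.3353e+06 ≈ 4.6858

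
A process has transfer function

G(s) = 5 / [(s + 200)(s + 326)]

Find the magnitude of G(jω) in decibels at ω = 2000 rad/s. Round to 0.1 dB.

-118.2 dB

At s = jω = j2000:
pole (s+200): 200 + j2000 → |·| = √(200²+2000²) = √4040000 ≈ 2010, ∠ = arctan(2000/200) ≈ 84.29°
pole (s+326): 326 + j2000 → |·| = √(326²+2000²) = √4106276 ≈ 2026.4, ∠ = arctan(2000/326) ≈ 80.74°
|G| = 5 / 4.0731e+06 ≈ 1.2276e-06
Gain = 20 log₁₀(1.2276e-06) ≈ -118.22 dB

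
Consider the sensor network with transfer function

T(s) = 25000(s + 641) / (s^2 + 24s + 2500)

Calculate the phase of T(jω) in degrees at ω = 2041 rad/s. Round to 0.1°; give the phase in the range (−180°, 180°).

At s = jω = j2041:
zero (s+641): 641 + j2041 → |·| = √(641²+2041²) = √4576562 ≈ 2139.3, ∠ = arctan(2041/641) ≈ 72.56°
quadratic: (j2041)² + 24·j2041 + 2500 = -4163181 + j48984 → |·| ≈ 4.1635e+06, ∠ ≈ 179.33°
∠T = 72.56° − 179.33° = -106.77°

-106.8°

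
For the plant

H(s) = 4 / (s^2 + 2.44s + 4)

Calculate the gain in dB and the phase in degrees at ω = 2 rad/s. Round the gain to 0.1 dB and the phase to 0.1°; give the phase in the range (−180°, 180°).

-1.7 dB, -90.0°

At s = jω = j2:
quadratic: (j2)² + 2.44·j2 + 4 = 0 + j4.88 → |·| ≈ 4.88, ∠ ≈ 90.00°
|H| = 4 / 4.88 ≈ 0.81967
Gain = 20 log₁₀(0.81967) ≈ -1.73 dB
∠H = 0.00° − 90.00° = -90.00°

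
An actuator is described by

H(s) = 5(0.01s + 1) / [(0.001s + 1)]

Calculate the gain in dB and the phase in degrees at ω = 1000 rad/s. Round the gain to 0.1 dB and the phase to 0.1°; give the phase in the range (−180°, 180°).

At ω = 1000 rad/s:
zero (1 + j1000·0.01) = 1 + j10 → |·| ≈ 10.05, ∠ ≈ 84.29°
pole (1 + j1000·0.001) = 1 + j1 → |·| ≈ 1.4142, ∠ ≈ 45.00°
|H| = 5 · 10.05 / (1.4142) ≈ 35.532
Gain = 20 log₁₀(35.532) ≈ 31.01 dB
∠H = (84.29°) − (45.00°) = 39.29°

31.0 dB, 39.3°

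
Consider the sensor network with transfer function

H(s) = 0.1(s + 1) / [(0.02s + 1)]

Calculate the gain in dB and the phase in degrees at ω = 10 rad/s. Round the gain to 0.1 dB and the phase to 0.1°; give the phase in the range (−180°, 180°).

At ω = 10 rad/s:
zero (1 + j10·1) = 1 + j10 → |·| ≈ 10.05, ∠ ≈ 84.29°
pole (1 + j10·0.02) = 1 + j0.2 → |·| ≈ 1.0198, ∠ ≈ 11.31°
|H| = 0.1 · 10.05 / (1.0198) ≈ 0.98549
Gain = 20 log₁₀(0.98549) ≈ -0.13 dB
∠H = (84.29°) − (11.31°) = 72.98°

-0.1 dB, 73.0°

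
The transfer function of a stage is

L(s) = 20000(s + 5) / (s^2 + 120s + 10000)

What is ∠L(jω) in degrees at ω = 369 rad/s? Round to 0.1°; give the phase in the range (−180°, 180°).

-71.4°

At s = jω = j369:
zero (s+5): 5 + j369 → |·| = √(5²+369²) = √136186 ≈ 369.03, ∠ = arctan(369/5) ≈ 89.22°
quadratic: (j369)² + 120·j369 + 10000 = -126161 + j44280 → |·| ≈ 1.3371e+05, ∠ ≈ 160.66°
∠L = 89.22° − 160.66° = -71.44°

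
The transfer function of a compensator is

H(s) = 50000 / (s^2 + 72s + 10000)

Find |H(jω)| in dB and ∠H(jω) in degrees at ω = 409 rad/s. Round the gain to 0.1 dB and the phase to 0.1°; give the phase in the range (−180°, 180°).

At s = jω = j409:
quadratic: (j409)² + 72·j409 + 10000 = -157281 + j29448 → |·| ≈ 1.6001e+05, ∠ ≈ 169.40°
|H| = 50000 / 1.6001e+05 ≈ 0.31248
Gain = 20 log₁₀(0.31248) ≈ -10.10 dB
∠H = 0.00° − 169.40° = -169.40°

-10.1 dB, -169.4°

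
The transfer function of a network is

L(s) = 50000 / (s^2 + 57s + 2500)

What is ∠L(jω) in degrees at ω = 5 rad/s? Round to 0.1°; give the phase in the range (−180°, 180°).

At s = jω = j5:
quadratic: (j5)² + 57·j5 + 2500 = 2475 + j285 → |·| ≈ 2491.4, ∠ ≈ 6.57°
∠L = 0.00° − 6.57° = -6.57°

-6.6°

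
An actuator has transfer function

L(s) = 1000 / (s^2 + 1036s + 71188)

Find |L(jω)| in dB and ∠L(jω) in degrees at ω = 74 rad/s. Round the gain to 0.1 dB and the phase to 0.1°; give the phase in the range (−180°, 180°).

Substitute s = j74:
Numerator: 1000 = 1000 + j0
Denominator: (j74)^2 + 1036(j74) + 71188 = 65712 + j76664
|N| = √(1000² + 0²) ≈ 1000, ∠N ≈ 0.00°
|D| = √(65712² + 76664²) ≈ 1.0097e+05, ∠D ≈ 49.40°
|L| = 1000 / 1.0097e+05 ≈ 0.0099039
Gain = 20 log₁₀(0.0099039) ≈ -40.08 dB
∠L = 0.00° − 49.40° = -49.40°

-40.1 dB, -49.4°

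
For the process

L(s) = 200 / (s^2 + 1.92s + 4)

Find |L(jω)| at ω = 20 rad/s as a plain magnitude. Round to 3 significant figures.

At s = jω = j20:
quadratic: (j20)² + 1.92·j20 + 4 = -396 + j38.4 → |·| ≈ 397.86, ∠ ≈ 174.46°
|L| = 200 / 397.86 ≈ 0.50269

0.503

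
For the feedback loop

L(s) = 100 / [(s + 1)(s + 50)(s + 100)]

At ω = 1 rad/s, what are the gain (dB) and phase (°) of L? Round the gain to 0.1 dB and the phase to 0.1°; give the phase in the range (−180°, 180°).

-37.0 dB, -46.7°

At s = jω = j1:
pole (s+1): 1 + j1 → |·| = √(1²+1²) = √2 ≈ 1.4142, ∠ = arctan(1/1) ≈ 45.00°
pole (s+50): 50 + j1 → |·| = √(50²+1²) = √2501 ≈ 50.01, ∠ = arctan(1/50) ≈ 1.15°
pole (s+100): 100 + j1 → |·| = √(100²+1²) = √10001 ≈ 100, ∠ = arctan(1/100) ≈ 0.57°
|L| = 100 / 7072.4 ≈ 0.014139
Gain = 20 log₁₀(0.014139) ≈ -36.99 dB
∠L = 0.00° − 46.72° = -46.72°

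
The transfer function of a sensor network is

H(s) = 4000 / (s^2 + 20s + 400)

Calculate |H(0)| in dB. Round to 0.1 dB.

H(0) = 4000 / 400 = 10
20 log₁₀(10) ≈ 20.00 dB

20.0 dB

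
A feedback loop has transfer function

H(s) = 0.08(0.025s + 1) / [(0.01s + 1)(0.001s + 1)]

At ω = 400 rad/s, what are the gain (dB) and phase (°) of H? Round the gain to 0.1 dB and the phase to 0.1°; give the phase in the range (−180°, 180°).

At ω = 400 rad/s:
zero (1 + j400·0.025) = 1 + j10 → |·| ≈ 10.05, ∠ ≈ 84.29°
pole (1 + j400·0.01) = 1 + j4 → |·| ≈ 4.1231, ∠ ≈ 75.96°
pole (1 + j400·0.001) = 1 + j0.4 → |·| ≈ 1.077, ∠ ≈ 21.80°
|H| = 0.08 · 10.05 / (4.1231 · 1.077) ≈ 0.18106
Gain = 20 log₁₀(0.18106) ≈ -14.84 dB
∠H = (84.29°) − (75.96° + 21.80°) = -13.47°

-14.8 dB, -13.5°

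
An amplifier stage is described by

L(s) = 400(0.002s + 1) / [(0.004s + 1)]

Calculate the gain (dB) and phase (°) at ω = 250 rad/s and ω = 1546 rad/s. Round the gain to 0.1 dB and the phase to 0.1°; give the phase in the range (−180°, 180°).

At ω = 250 rad/s:
zero (1 + j250·0.002) = 1 + j0.5 → |·| ≈ 1.118, ∠ ≈ 26.57°
pole (1 + j250·0.004) = 1 + j1 → |·| ≈ 1.4142, ∠ ≈ 45.00°
|L| = 400 · 1.118 / (1.4142) ≈ 316.22
Gain = 20 log₁₀(316.22) ≈ 50.00 dB
∠L = (26.57°) − (45.00°) = -18.43°

At ω = 1546 rad/s:
zero (1 + j1546·0.002) = 1 + j3.092 → |·| ≈ 3.2497, ∠ ≈ 72.08°
pole (1 + j1546·0.004) = 1 + j6.184 → |·| ≈ 6.2643, ∠ ≈ 80.81°
|L| = 400 · 3.2497 / (6.2643) ≈ 207.51
Gain = 20 log₁₀(207.51) ≈ 46.34 dB
∠L = (72.08°) − (80.81°) = -8.73°

ω = 250: 50.0 dB, -18.4°; ω = 1546: 46.3 dB, -8.7°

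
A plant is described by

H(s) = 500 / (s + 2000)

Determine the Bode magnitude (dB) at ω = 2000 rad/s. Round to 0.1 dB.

-15.1 dB

At s = jω = j2000:
pole (s+2000): 2000 + j2000 → |·| = √(2000²+2000²) = √8000000 ≈ 2828.4, ∠ = arctan(2000/2000) ≈ 45.00°
|H| = 500 / 2828.4 ≈ 0.17678
Gain = 20 log₁₀(0.17678) ≈ -15.05 dB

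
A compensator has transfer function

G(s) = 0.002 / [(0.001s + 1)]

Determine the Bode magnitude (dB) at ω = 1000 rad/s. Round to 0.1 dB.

At ω = 1000 rad/s:
pole (1 + j1000·0.001) = 1 + j1 → |·| ≈ 1.4142, ∠ ≈ 45.00°
|G| = 0.002 · 1 / (1.4142) ≈ 0.0014142
Gain = 20 log₁₀(0.0014142) ≈ -56.99 dB

-57.0 dB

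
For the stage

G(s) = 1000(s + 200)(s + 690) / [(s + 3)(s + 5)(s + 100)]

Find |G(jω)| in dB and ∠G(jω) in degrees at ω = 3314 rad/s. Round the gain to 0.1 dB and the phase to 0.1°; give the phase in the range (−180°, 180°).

-10.2 dB, -103.3°

At s = jω = j3314:
zero (s+200): 200 + j3314 → |·| = √(200²+3314²) = √11022596 ≈ 3320, ∠ = arctan(3314/200) ≈ 86.55°
zero (s+690): 690 + j3314 → |·| = √(690²+3314²) = √11458696 ≈ 3385.1, ∠ = arctan(3314/690) ≈ 78.24°
pole (s+3): 3 + j3314 → |·| = √(3²+3314²) = √10982605 ≈ 3314, ∠ = arctan(3314/3) ≈ 89.95°
pole (s+5): 5 + j3314 → |·| = √(5²+3314²) = √10982621 ≈ 3314, ∠ = arctan(3314/5) ≈ 89.91°
pole (s+100): 100 + j3314 → |·| = √(100²+3314²) = √10992596 ≈ 3315.5, ∠ = arctan(3314/100) ≈ 88.27°
|G| = 1000 · 1.1239e+07 / 3.6413e+10 ≈ 0.30865
Gain = 20 log₁₀(0.30865) ≈ -10.21 dB
∠G = 164.79° − 268.13° = -103.34°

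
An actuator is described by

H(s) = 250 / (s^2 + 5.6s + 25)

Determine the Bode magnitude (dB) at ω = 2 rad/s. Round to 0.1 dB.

20.4 dB

At s = jω = j2:
quadratic: (j2)² + 5.6·j2 + 25 = 21 + j11.2 → |·| ≈ 23.8, ∠ ≈ 28.07°
|H| = 250 / 23.8 ≈ 10.504
Gain = 20 log₁₀(10.504) ≈ 20.43 dB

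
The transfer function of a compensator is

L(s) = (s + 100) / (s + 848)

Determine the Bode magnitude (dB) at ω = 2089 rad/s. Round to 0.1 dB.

-0.7 dB

Substitute s = j2089:
Numerator: (j2089) + 100 = 100 + j2089
Denominator: (j2089) + 848 = 848 + j2089
|N| = √(100² + 2089²) ≈ 2091.4, ∠N ≈ 87.26°
|D| = √(848² + 2089²) ≈ 2254.6, ∠D ≈ 67.91°
|L| = 2091.4 / 2254.6 ≈ 0.92761
Gain = 20 log₁₀(0.92761) ≈ -0.65 dB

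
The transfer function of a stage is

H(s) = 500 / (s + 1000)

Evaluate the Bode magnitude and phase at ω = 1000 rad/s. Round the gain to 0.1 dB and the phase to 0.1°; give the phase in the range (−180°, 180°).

At s = jω = j1000:
pole (s+1000): 1000 + j1000 → |·| = √(1000²+1000²) = √2000000 ≈ 1414.2, ∠ = arctan(1000/1000) ≈ 45.00°
|H| = 500 / 1414.2 ≈ 0.35356
Gain = 20 log₁₀(0.35356) ≈ -9.03 dB
∠H = 0.00° − 45.00° = -45.00°

-9.0 dB, -45.0°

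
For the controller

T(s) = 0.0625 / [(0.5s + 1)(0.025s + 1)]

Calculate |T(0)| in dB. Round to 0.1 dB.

T(0) = 0.0625 · 1 / 1 = 0.0625
20 log₁₀(0.0625) ≈ -24.08 dB

-24.1 dB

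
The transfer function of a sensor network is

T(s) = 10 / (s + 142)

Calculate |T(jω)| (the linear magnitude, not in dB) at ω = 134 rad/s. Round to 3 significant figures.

0.0512

Substitute s = j134:
Numerator: 10 = 10 + j0
Denominator: (j134) + 142 = 142 + j134
|N| = √(10² + 0²) ≈ 10, ∠N ≈ 0.00°
|D| = √(142² + 134²) ≈ 195.24, ∠D ≈ 43.34°
|T| = 10 / 195.24 ≈ 0.051219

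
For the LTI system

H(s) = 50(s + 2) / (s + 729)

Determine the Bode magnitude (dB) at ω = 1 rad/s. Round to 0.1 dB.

-16.3 dB

At s = jω = j1:
zero (s+2): 2 + j1 → |·| = √(2²+1²) = √5 ≈ 2.2361, ∠ = arctan(1/2) ≈ 26.57°
pole (s+729): 729 + j1 → |·| = √(729²+1²) = √531442 ≈ 729, ∠ = arctan(1/729) ≈ 0.08°
|H| = 50 · 2.2361 / 729 ≈ 0.15337
Gain = 20 log₁₀(0.15337) ≈ -16.29 dB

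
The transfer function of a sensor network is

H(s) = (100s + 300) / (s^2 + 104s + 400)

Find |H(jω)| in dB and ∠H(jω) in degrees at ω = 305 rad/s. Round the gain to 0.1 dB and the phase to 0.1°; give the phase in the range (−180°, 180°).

Substitute s = j305:
Numerator: 100(j305) + 300 = 300 + j30500
Denominator: (j305)^2 + 104(j305) + 400 = -92625 + j31720
|N| = √(300² + 30500²) ≈ 30501, ∠N ≈ 89.44°
|D| = √(92625² + 31720²) ≈ 97906, ∠D ≈ 161.10°
|H| = 30501 / 97906 ≈ 0.31153
Gain = 20 log₁₀(0.31153) ≈ -10.13 dB
∠H = 89.44° − 161.10° = -71.66°

-10.1 dB, -71.7°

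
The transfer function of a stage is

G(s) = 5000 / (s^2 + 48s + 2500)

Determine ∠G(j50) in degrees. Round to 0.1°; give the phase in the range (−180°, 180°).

-90.0°

At s = jω = j50:
quadratic: (j50)² + 48·j50 + 2500 = 0 + j2400 → |·| ≈ 2400, ∠ ≈ 90.00°
∠G = 0.00° − 90.00° = -90.00°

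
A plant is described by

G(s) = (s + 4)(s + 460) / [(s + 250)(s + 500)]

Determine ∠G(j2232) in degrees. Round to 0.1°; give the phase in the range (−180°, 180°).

7.3°

At s = jω = j2232:
zero (s+4): 4 + j2232 → |·| = √(4²+2232²) = √4981840 ≈ 2232, ∠ = arctan(2232/4) ≈ 89.90°
zero (s+460): 460 + j2232 → |·| = √(460²+2232²) = √5193424 ≈ 2278.9, ∠ = arctan(2232/460) ≈ 78.35°
pole (s+250): 250 + j2232 → |·| = √(250²+2232²) = √5044324 ≈ 2246, ∠ = arctan(2232/250) ≈ 83.61°
pole (s+500): 500 + j2232 → |·| = √(500²+2232²) = √5231824 ≈ 2287.3, ∠ = arctan(2232/500) ≈ 77.37°
∠G = 168.25° − 160.98° = 7.27°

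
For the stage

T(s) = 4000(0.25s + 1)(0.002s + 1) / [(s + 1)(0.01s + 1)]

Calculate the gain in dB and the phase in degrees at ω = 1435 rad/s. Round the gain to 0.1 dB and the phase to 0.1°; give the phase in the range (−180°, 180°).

46.5 dB, -15.3°

At ω = 1435 rad/s:
zero (1 + j1435·0.25) = 1 + j358.75 → |·| ≈ 358.75, ∠ ≈ 89.84°
zero (1 + j1435·0.002) = 1 + j2.87 → |·| ≈ 3.0392, ∠ ≈ 70.79°
pole (1 + j1435·1) = 1 + j1435 → |·| ≈ 1435, ∠ ≈ 89.96°
pole (1 + j1435·0.01) = 1 + j14.35 → |·| ≈ 14.385, ∠ ≈ 86.01°
|T| = 4000 · 358.75 · 3.0392 / (1435 · 14.385) ≈ 211.28
Gain = 20 log₁₀(211.28) ≈ 46.50 dB
∠T = (89.84° + 70.79°) − (89.96° + 86.01°) = -15.34°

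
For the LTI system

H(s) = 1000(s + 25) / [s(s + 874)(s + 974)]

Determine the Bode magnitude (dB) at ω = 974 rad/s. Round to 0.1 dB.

-65.1 dB

At s = jω = j974:
zero (s+25): 25 + j974 → |·| = √(25²+974²) = √949301 ≈ 974.32, ∠ = arctan(974/25) ≈ 88.53°
pole (s+874): 874 + j974 → |·| = √(874²+974²) = √1712552 ≈ 1308.6, ∠ = arctan(974/874) ≈ 48.10°
pole (s+974): 974 + j974 → |·| = √(974²+974²) = √1897352 ≈ 1377.4, ∠ = arctan(974/974) ≈ 45.00°
pole at origin: |s| = 974, ∠ = 90.00° (in denominator)
|H| = 1000 · 974.32 / 1.7556e+09 ≈ 0.00055498
Gain = 20 log₁₀(0.00055498) ≈ -65.11 dB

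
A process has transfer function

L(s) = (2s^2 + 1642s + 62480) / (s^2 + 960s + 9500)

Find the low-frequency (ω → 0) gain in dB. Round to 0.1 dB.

L(0) = 62480 / 9500 ≈ 6.5768
20 log₁₀(6.5768) ≈ 16.36 dB

16.4 dB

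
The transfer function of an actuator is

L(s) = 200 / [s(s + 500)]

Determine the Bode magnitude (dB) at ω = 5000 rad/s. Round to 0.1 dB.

At s = jω = j5000:
pole (s+500): 500 + j5000 → |·| = √(500²+5000²) = √25250000 ≈ 5024.9, ∠ = arctan(5000/500) ≈ 84.29°
pole at origin: |s| = 5000, ∠ = 90.00° (in denominator)
|L| = 200 / 2.5124e+07 ≈ 7.9605e-06
Gain = 20 log₁₀(7.9605e-06) ≈ -101.98 dB

-102.0 dB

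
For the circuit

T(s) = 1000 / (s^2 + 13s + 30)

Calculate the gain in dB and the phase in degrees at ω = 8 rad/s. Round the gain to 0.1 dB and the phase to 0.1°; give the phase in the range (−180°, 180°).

19.2 dB, -108.1°

Substitute s = j8:
Numerator: 1000 = 1000 + j0
Denominator: (j8)^2 + 13(j8) + 30 = -34 + j104
|N| = √(1000² + 0²) ≈ 1000, ∠N ≈ 0.00°
|D| = √(34² + 104²) ≈ 109.42, ∠D ≈ 108.10°
|T| = 1000 / 109.42 ≈ 9.1391
Gain = 20 log₁₀(9.1391) ≈ 19.22 dB
∠T = 0.00° − 108.10° = -108.10°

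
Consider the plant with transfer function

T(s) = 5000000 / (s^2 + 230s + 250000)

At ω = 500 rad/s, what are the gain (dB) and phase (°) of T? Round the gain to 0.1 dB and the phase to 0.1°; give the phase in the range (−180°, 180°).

At s = jω = j500:
quadratic: (j500)² + 230·j500 + 250000 = 0 + j115000 → |·| ≈ 1.15e+05, ∠ ≈ 90.00°
|T| = 5000000 / 1.15e+05 ≈ 43.478
Gain = 20 log₁₀(43.478) ≈ 32.77 dB
∠T = 0.00° − 90.00° = -90.00°

32.8 dB, -90.0°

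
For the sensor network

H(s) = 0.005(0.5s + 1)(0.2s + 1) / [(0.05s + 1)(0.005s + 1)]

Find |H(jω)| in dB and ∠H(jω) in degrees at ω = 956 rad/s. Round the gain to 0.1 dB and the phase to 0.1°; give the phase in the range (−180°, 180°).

At ω = 956 rad/s:
zero (1 + j956·0.5) = 1 + j478 → |·| ≈ 478, ∠ ≈ 89.88°
zero (1 + j956·0.2) = 1 + j191.2 → |·| ≈ 191.2, ∠ ≈ 89.70°
pole (1 + j956·0.05) = 1 + j47.8 → |·| ≈ 47.81, ∠ ≈ 88.80°
pole (1 + j956·0.005) = 1 + j4.78 → |·| ≈ 4.8835, ∠ ≈ 78.18°
|H| = 0.005 · 478 · 191.2 / (47.81 · 4.8835) ≈ 1.9572
Gain = 20 log₁₀(1.9572) ≈ 5.83 dB
∠H = (89.88° + 89.70°) − (88.80° + 78.18°) = 12.60°

5.8 dB, 12.6°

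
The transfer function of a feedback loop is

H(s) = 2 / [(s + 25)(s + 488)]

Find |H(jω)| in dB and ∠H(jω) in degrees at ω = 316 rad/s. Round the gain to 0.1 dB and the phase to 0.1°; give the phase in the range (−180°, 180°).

-99.3 dB, -118.4°

At s = jω = j316:
pole (s+25): 25 + j316 → |·| = √(25²+316²) = √100481 ≈ 316.99, ∠ = arctan(316/25) ≈ 85.48°
pole (s+488): 488 + j316 → |·| = √(488²+316²) = √338000 ≈ 581.38, ∠ = arctan(316/488) ≈ 32.92°
|H| = 2 / 1.8429e+05 ≈ 1.0852e-05
Gain = 20 log₁₀(1.0852e-05) ≈ -99.29 dB
∠H = 0.00° − 118.40° = -118.40°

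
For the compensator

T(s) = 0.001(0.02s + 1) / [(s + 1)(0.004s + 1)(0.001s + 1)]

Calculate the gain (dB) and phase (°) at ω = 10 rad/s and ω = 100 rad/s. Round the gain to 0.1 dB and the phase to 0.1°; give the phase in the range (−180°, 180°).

At ω = 10 rad/s:
zero (1 + j10·0.02) = 1 + j0.2 → |·| ≈ 1.0198, ∠ ≈ 11.31°
pole (1 + j10·1) = 1 + j10 → |·| ≈ 10.05, ∠ ≈ 84.29°
pole (1 + j10·0.004) = 1 + j0.04 → |·| ≈ 1.0008, ∠ ≈ 2.29°
pole (1 + j10·0.001) = 1 + j0.01 → |·| ≈ 1, ∠ ≈ 0.57°
|T| = 0.001 · 1.0198 / (10.05 · 1.0008 · 1) ≈ 0.00010139
Gain = 20 log₁₀(0.00010139) ≈ -79.88 dB
∠T = (11.31°) − (84.29° + 2.29° + 0.57°) = -75.84°

At ω = 100 rad/s:
zero (1 + j100·0.02) = 1 + j2 → |·| ≈ 2.2361, ∠ ≈ 63.43°
pole (1 + j100·1) = 1 + j100 → |·| ≈ 100, ∠ ≈ 89.43°
pole (1 + j100·0.004) = 1 + j0.4 → |·| ≈ 1.077, ∠ ≈ 21.80°
pole (1 + j100·0.001) = 1 + j0.1 → |·| ≈ 1.005, ∠ ≈ 5.71°
|T| = 0.001 · 2.2361 / (100 · 1.077 · 1.005) ≈ 2.0659e-05
Gain = 20 log₁₀(2.0659e-05) ≈ -93.70 dB
∠T = (63.43°) − (89.43° + 21.80° + 5.71°) = -53.51°

ω = 10: -79.9 dB, -75.8°; ω = 100: -93.7 dB, -53.5°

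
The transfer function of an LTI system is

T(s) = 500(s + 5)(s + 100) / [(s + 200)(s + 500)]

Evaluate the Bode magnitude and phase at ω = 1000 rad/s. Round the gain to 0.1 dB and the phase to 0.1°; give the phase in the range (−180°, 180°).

At s = jω = j1000:
zero (s+5): 5 + j1000 → |·| = √(5²+1000²) = √1000025 ≈ 1000, ∠ = arctan(1000/5) ≈ 89.71°
zero (s+100): 100 + j1000 → |·| = √(100²+1000²) = √1010000 ≈ 1005, ∠ = arctan(1000/100) ≈ 84.29°
pole (s+200): 200 + j1000 → |·| = √(200²+1000²) = √1040000 ≈ 1019.8, ∠ = arctan(1000/200) ≈ 78.69°
pole (s+500): 500 + j1000 → |·| = √(500²+1000²) = √1250000 ≈ 1118, ∠ = arctan(1000/500) ≈ 63.43°
|T| = 500 · 1.005e+06 / 1.1401e+06 ≈ 440.75
Gain = 20 log₁₀(440.75) ≈ 52.88 dB
∠T = 174.00° − 142.12° = 31.88°

52.9 dB, 31.9°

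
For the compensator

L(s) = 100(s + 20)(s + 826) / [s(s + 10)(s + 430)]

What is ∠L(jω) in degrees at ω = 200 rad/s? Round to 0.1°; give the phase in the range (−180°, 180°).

-104.2°

At s = jω = j200:
zero (s+20): 20 + j200 → |·| = √(20²+200²) = √40400 ≈ 201, ∠ = arctan(200/20) ≈ 84.29°
zero (s+826): 826 + j200 → |·| = √(826²+200²) = √722276 ≈ 849.87, ∠ = arctan(200/826) ≈ 13.61°
pole (s+10): 10 + j200 → |·| = √(10²+200²) = √40100 ≈ 200.25, ∠ = arctan(200/10) ≈ 87.14°
pole (s+430): 430 + j200 → |·| = √(430²+200²) = √224900 ≈ 474.24, ∠ = arctan(200/430) ≈ 24.94°
pole at origin: |s| = 200, ∠ = 90.00° (in denominator)
∠L = 97.90° − 202.08° = -104.18°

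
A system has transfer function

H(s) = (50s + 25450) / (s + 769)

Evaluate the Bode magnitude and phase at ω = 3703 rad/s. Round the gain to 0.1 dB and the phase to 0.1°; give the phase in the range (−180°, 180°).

Substitute s = j3703:
Numerator: 50(j3703) + 25450 = 25450 + j185150
Denominator: (j3703) + 769 = 769 + j3703
|N| = √(25450² + 185150²) ≈ 1.8689e+05, ∠N ≈ 82.17°
|D| = √(769² + 3703²) ≈ 3782, ∠D ≈ 78.27°
|H| = 1.8689e+05 / 3782 ≈ 49.416
Gain = 20 log₁₀(49.416) ≈ 33.88 dB
∠H = 82.17° − 78.27° = 3.90°

33.9 dB, 3.9°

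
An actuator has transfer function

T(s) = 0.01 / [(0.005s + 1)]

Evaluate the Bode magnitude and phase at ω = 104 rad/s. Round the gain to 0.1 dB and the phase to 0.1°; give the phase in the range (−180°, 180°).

At ω = 104 rad/s:
pole (1 + j104·0.005) = 1 + j0.52 → |·| ≈ 1.1271, ∠ ≈ 27.47°
|T| = 0.01 · 1 / (1.1271) ≈ 0.0088723
Gain = 20 log₁₀(0.0088723) ≈ -41.04 dB
∠T = (0°) − (27.47°) = -27.47°

-41.0 dB, -27.5°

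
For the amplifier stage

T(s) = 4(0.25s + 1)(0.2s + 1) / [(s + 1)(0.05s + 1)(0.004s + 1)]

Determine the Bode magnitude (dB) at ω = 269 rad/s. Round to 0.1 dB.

At ω = 269 rad/s:
zero (1 + j269·0.25) = 1 + j67.25 → |·| ≈ 67.257, ∠ ≈ 89.15°
zero (1 + j269·0.2) = 1 + j53.8 → |·| ≈ 53.809, ∠ ≈ 88.94°
pole (1 + j269·1) = 1 + j269 → |·| ≈ 269, ∠ ≈ 89.79°
pole (1 + j269·0.05) = 1 + j13.45 → |·| ≈ 13.487, ∠ ≈ 85.75°
pole (1 + j269·0.004) = 1 + j1.076 → |·| ≈ 1.4689, ∠ ≈ 47.10°
|T| = 4 · 67.257 · 53.809 / (269 · 13.487 · 1.4689) ≈ 2.7164
Gain = 20 log₁₀(2.7164) ≈ 8.68 dB

8.7 dB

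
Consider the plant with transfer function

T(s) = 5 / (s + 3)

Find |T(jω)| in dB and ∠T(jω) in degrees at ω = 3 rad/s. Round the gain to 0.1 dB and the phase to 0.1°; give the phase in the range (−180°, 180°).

At s = jω = j3:
pole (s+3): 3 + j3 → |·| = √(3²+3²) = √18 ≈ 4.2426, ∠ = arctan(3/3) ≈ 45.00°
|T| = 5 / 4.2426 ≈ 1.1785
Gain = 20 log₁₀(1.1785) ≈ 1.43 dB
∠T = 0.00° − 45.00° = -45.00°

1.4 dB, -45.0°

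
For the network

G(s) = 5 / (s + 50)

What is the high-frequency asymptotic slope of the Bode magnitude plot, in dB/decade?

-20 dB/decade

Each pole contributes −20 dB/decade at high frequency; each zero contributes +20 dB/decade.
Net: 0 zero(s) − 1 pole(s) → -20 dB/decade.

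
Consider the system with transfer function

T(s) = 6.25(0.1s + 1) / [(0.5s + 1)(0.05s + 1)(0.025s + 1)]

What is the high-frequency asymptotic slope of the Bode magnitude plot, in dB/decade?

-40 dB/decade

Each pole contributes −20 dB/decade at high frequency; each zero contributes +20 dB/decade.
Net: 1 zero(s) − 3 pole(s) → -40 dB/decade.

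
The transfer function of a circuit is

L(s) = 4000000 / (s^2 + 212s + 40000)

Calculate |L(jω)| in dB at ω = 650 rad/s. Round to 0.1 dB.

19.9 dB

At s = jω = j650:
quadratic: (j650)² + 212·j650 + 40000 = -382500 + j137800 → |·| ≈ 4.0656e+05, ∠ ≈ 160.19°
|L| = 4000000 / 4.0656e+05 ≈ 9.8386
Gain = 20 log₁₀(9.8386) ≈ 19.86 dB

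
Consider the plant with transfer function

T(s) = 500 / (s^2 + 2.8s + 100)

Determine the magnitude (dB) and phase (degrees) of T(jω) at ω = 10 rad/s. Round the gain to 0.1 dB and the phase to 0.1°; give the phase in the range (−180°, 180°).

25.0 dB, -90.0°

At s = jω = j10:
quadratic: (j10)² + 2.8·j10 + 100 = 0 + j28 → |·| ≈ 28, ∠ ≈ 90.00°
|T| = 500 / 28 ≈ 17.857
Gain = 20 log₁₀(17.857) ≈ 25.04 dB
∠T = 0.00° − 90.00° = -90.00°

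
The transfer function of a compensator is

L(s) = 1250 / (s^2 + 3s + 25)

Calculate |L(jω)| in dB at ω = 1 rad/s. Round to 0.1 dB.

34.3 dB

At s = jω = j1:
quadratic: (j1)² + 3·j1 + 25 = 24 + j3 → |·| ≈ 24.187, ∠ ≈ 7.13°
|L| = 1250 / 24.187 ≈ 51.681
Gain = 20 log₁₀(51.681) ≈ 34.27 dB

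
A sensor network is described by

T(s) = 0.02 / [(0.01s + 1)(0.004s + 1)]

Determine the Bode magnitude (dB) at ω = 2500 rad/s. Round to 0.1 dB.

-82.0 dB

At ω = 2500 rad/s:
pole (1 + j2500·0.01) = 1 + j25 → |·| ≈ 25.02, ∠ ≈ 87.71°
pole (1 + j2500·0.004) = 1 + j10 → |·| ≈ 10.05, ∠ ≈ 84.29°
|T| = 0.02 · 1 / (25.02 · 10.05) ≈ 7.9538e-05
Gain = 20 log₁₀(7.9538e-05) ≈ -81.99 dB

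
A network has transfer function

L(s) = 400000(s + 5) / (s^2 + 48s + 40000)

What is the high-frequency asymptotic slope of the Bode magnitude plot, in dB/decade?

Each pole contributes −20 dB/decade at high frequency; each zero contributes +20 dB/decade.
Net: 1 zero(s) − 2 pole(s) → -20 dB/decade.

-20 dB/decade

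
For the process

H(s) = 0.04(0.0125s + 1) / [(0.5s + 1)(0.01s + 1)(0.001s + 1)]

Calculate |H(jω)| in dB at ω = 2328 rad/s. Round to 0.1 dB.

At ω = 2328 rad/s:
zero (1 + j2328·0.0125) = 1 + j29.1 → |·| ≈ 29.117, ∠ ≈ 88.03°
pole (1 + j2328·0.5) = 1 + j1164 → |·| ≈ 1164, ∠ ≈ 89.95°
pole (1 + j2328·0.01) = 1 + j23.28 → |·| ≈ 23.301, ∠ ≈ 87.54°
pole (1 + j2328·0.001) = 1 + j2.328 → |·| ≈ 2.5337, ∠ ≈ 66.75°
|H| = 0.04 · 29.117 / (1164 · 23.301 · 2.5337) ≈ 1.6948e-05
Gain = 20 log₁₀(1.6948e-05) ≈ -95.42 dB

-95.4 dB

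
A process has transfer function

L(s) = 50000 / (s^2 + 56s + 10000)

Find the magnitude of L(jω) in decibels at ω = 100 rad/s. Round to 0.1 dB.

At s = jω = j100:
quadratic: (j100)² + 56·j100 + 10000 = 0 + j5600 → |·| ≈ 5600, ∠ ≈ 90.00°
|L| = 50000 / 5600 ≈ 8.9286
Gain = 20 log₁₀(8.9286) ≈ 19.02 dB

19.0 dB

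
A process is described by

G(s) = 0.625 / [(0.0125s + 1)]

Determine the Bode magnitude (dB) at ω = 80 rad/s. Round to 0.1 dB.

-7.1 dB

At ω = 80 rad/s:
pole (1 + j80·0.0125) = 1 + j1 → |·| ≈ 1.4142, ∠ ≈ 45.00°
|G| = 0.625 · 1 / (1.4142) ≈ 0.44195
Gain = 20 log₁₀(0.44195) ≈ -7.09 dB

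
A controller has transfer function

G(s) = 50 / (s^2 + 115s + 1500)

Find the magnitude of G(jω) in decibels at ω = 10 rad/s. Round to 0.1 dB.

Substitute s = j10:
Numerator: 50 = 50 + j0
Denominator: (j10)^2 + 115(j10) + 1500 = 1400 + j1150
|N| = √(50² + 0²) ≈ 50, ∠N ≈ 0.00°
|D| = √(1400² + 1150²) ≈ 1811.8, ∠D ≈ 39.40°
|G| = 50 / 1811.8 ≈ 0.027597
Gain = 20 log₁₀(0.027597) ≈ -31.18 dB

-31.2 dB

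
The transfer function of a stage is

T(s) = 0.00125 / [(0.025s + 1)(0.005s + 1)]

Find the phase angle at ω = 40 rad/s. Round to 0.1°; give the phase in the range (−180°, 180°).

-56.3°

At ω = 40 rad/s:
pole (1 + j40·0.025) = 1 + j1 → |·| ≈ 1.4142, ∠ ≈ 45.00°
pole (1 + j40·0.005) = 1 + j0.2 → |·| ≈ 1.0198, ∠ ≈ 11.31°
∠T = (0°) − (45.00° + 11.31°) = -56.31°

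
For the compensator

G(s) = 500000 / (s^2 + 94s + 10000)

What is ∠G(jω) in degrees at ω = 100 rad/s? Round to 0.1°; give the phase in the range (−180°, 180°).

-90.0°

At s = jω = j100:
quadratic: (j100)² + 94·j100 + 10000 = 0 + j9400 → |·| ≈ 9400, ∠ ≈ 90.00°
∠G = 0.00° − 90.00° = -90.00°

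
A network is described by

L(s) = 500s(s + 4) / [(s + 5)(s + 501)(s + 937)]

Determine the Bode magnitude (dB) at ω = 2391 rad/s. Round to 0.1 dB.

-14.4 dB

At s = jω = j2391:
zero (s+4): 4 + j2391 → |·| = √(4²+2391²) = √5716897 ≈ 2391, ∠ = arctan(2391/4) ≈ 89.90°
zero at origin: s = j2391 → |·| = 2391, ∠ = 90.00°
pole (s+5): 5 + j2391 → |·| = √(5²+2391²) = √5716906 ≈ 2391, ∠ = arctan(2391/5) ≈ 89.88°
pole (s+501): 501 + j2391 → |·| = √(501²+2391²) = √5967882 ≈ 2442.9, ∠ = arctan(2391/501) ≈ 78.17°
pole (s+937): 937 + j2391 → |·| = √(937²+2391²) = √6594850 ≈ 2568, ∠ = arctan(2391/937) ≈ 68.60°
|L| = 500 · 5.7169e+06 / 1.5e+10 ≈ 0.19056
Gain = 20 log₁₀(0.19056) ≈ -14.40 dB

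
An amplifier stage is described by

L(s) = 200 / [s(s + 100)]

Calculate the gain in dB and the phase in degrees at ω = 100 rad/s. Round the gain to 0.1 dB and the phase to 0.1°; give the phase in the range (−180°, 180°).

At s = jω = j100:
pole (s+100): 100 + j100 → |·| = √(100²+100²) = √20000 ≈ 141.42, ∠ = arctan(100/100) ≈ 45.00°
pole at origin: |s| = 100, ∠ = 90.00° (in denominator)
|L| = 200 / 14142 ≈ 0.014142
Gain = 20 log₁₀(0.014142) ≈ -36.99 dB
∠L = 0.00° − 135.00° = -135.00°

-37.0 dB, -135.0°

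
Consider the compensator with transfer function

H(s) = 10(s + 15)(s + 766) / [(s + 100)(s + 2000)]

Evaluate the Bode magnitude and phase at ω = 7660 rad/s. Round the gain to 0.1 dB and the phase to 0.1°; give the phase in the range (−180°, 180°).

At s = jω = j7660:
zero (s+15): 15 + j7660 → |·| = √(15²+7660²) = √58675825 ≈ 7660, ∠ = arctan(7660/15) ≈ 89.89°
zero (s+766): 766 + j7660 → |·| = √(766²+7660²) = √59262356 ≈ 7698.2, ∠ = arctan(7660/766) ≈ 84.29°
pole (s+100): 100 + j7660 → |·| = √(100²+7660²) = √58685600 ≈ 7660.7, ∠ = arctan(7660/100) ≈ 89.25°
pole (s+2000): 2000 + j7660 → |·| = √(2000²+7660²) = √62675600 ≈ 7916.8, ∠ = arctan(7660/2000) ≈ 75.37°
|H| = 10 · 5.8968e+07 / 6.0648e+07 ≈ 9.723
Gain = 20 log₁₀(9.723) ≈ 19.76 dB
∠H = 174.18° − 164.62° = 9.56°

19.8 dB, 9.6°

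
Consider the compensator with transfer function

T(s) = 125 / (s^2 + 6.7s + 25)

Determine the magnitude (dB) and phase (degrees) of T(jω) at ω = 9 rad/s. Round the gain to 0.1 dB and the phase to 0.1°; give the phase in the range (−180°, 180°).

3.6 dB, -132.9°

At s = jω = j9:
quadratic: (j9)² + 6.7·j9 + 25 = -56 + j60.3 → |·| ≈ 82.293, ∠ ≈ 132.88°
|T| = 125 / 82.293 ≈ 1.519
Gain = 20 log₁₀(1.519) ≈ 3.63 dB
∠T = 0.00° − 132.88° = -132.88°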